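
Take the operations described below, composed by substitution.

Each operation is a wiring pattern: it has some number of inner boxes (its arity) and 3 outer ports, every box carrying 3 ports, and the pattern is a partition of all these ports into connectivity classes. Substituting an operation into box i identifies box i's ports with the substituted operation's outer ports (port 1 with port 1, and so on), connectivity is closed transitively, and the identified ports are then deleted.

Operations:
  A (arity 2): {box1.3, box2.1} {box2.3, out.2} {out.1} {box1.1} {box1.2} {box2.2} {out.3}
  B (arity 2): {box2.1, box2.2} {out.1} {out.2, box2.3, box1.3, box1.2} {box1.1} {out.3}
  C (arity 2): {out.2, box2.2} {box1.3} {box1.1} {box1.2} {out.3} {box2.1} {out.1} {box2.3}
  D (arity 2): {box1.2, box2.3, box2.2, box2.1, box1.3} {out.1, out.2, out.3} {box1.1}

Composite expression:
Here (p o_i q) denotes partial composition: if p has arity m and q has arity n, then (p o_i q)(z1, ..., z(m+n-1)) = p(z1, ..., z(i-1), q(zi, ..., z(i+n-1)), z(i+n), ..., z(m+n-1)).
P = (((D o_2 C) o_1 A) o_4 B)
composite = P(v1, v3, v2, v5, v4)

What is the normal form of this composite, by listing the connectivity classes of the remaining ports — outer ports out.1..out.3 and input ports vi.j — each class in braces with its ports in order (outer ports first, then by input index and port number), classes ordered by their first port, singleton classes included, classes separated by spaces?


After gluing at D, chains via deleted ports link the v-ports.
after A, the pattern on (v1, v3) reads {out.1} {out.2, v3.3} {out.3} {v1.1} {v1.2} {v1.3, v3.1} {v3.2} (out.j = its outer ports)
after B, the pattern on (v5, v4) reads {out.1} {out.2, v4.3, v5.2, v5.3} {out.3} {v4.1, v4.2} {v5.1} (out.j = its outer ports)
after C, the pattern on (v2, v5, v4) reads {out.1} {out.2, v4.3, v5.2, v5.3} {out.3} {v2.1} {v2.2} {v2.3} {v4.1, v4.2} {v5.1} (out.j = its outer ports)
after D, the pattern on (v1, v3, v2, v5, v4) reads {out.1, out.2, out.3} {v1.1} {v1.2} {v1.3, v3.1} {v2.1} {v2.2} {v2.3} {v3.2} {v3.3, v4.3, v5.2, v5.3} {v4.1, v4.2} {v5.1} (out.j = its outer ports)

{out.1, out.2, out.3} {v1.1} {v1.2} {v1.3, v3.1} {v2.1} {v2.2} {v2.3} {v3.2} {v3.3, v4.3, v5.2, v5.3} {v4.1, v4.2} {v5.1}


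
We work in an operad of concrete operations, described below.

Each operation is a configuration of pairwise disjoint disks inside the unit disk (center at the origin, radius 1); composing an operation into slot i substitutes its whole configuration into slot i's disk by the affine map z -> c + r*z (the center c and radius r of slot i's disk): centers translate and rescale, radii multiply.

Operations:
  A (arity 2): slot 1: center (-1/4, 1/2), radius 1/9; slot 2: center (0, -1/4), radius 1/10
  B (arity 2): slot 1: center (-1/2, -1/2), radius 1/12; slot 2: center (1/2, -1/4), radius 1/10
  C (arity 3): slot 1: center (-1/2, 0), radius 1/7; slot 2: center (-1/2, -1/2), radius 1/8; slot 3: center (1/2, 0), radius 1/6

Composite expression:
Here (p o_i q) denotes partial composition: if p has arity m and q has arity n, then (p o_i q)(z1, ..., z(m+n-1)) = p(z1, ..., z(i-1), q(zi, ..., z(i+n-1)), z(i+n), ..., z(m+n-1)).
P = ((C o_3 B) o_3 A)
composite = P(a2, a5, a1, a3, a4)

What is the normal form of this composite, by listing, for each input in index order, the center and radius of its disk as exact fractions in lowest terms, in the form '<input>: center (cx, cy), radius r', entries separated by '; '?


a1: center (119/288, -11/144), radius 1/648; a2: center (-1/2, 0), radius 1/7; a3: center (5/12, -25/288), radius 1/720; a4: center (7/12, -1/24), radius 1/60; a5: center (-1/2, -1/2), radius 1/8

Follow each a-input down from C: c' goes to c + r*c', radius to r*r'.
a2: after 1 affine step, its disk has center (-1/2, 0), radius 1/7
a5: after 1 affine step, its disk has center (-1/2, -1/2), radius 1/8
a1: after 3 affine steps, its disk has center (119/288, -11/144), radius 1/648
a3: after 3 affine steps, its disk has center (5/12, -25/288), radius 1/720
a4: after 2 affine steps, its disk has center (7/12, -1/24), radius 1/60


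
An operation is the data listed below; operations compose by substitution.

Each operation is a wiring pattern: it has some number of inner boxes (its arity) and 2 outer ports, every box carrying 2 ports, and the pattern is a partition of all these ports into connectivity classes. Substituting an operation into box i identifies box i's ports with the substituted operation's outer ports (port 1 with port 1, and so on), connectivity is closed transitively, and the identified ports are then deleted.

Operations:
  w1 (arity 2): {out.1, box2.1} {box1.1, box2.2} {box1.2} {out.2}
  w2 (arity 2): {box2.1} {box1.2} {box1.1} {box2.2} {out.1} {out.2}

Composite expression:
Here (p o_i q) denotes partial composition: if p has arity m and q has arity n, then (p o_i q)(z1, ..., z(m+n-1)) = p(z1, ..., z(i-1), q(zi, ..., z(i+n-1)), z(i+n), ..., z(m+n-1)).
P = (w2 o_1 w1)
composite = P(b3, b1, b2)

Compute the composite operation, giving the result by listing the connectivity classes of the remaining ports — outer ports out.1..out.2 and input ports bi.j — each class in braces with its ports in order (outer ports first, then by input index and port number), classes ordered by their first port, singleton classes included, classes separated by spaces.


{out.1} {out.2} {b1.1} {b1.2, b3.1} {b2.1} {b2.2} {b3.2}

Reachability decides: close wires over w2-identified ports.
composing w1 on (b3, b1), with out.j its own outer ports: {out.1, b1.1} {out.2} {b1.2, b3.1} {b3.2}
composing w2 on (b3, b1, b2), with out.j its own outer ports: {out.1} {out.2} {b1.1} {b1.2, b3.1} {b2.1} {b2.2} {b3.2}


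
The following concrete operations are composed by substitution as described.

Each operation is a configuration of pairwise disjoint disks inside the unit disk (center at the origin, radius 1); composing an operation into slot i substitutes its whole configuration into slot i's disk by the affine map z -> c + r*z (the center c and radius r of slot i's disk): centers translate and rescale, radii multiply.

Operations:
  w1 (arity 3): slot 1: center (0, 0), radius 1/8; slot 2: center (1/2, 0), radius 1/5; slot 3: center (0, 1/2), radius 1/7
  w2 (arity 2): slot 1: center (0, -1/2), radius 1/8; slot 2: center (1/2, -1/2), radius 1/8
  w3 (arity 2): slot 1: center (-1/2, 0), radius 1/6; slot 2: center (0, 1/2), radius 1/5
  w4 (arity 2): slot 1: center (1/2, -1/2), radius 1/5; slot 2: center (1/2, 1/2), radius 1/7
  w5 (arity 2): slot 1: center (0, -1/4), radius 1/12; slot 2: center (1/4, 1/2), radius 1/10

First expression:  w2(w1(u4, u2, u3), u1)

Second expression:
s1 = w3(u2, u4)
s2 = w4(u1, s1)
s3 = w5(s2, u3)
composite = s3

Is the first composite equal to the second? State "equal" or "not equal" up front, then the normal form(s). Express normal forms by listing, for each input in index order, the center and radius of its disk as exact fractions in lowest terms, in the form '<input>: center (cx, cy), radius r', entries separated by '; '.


not equal; the first gives u1: center (1/2, -1/2), radius 1/8; u2: center (1/16, -1/2), radius 1/40; u3: center (0, -7/16), radius 1/56; u4: center (0, -1/2), radius 1/64 and the second u1: center (1/24, -7/24), radius 1/60; u2: center (1/28, -5/24), radius 1/504; u3: center (1/4, 1/2), radius 1/10; u4: center (1/24, -17/84), radius 1/420

Reducing the first expression gives u1: center (1/2, -1/2), radius 1/8; u2: center (1/16, -1/2), radius 1/40; u3: center (0, -7/16), radius 1/56; u4: center (0, -1/2), radius 1/64
Reducing the second expression gives u1: center (1/24, -7/24), radius 1/60; u2: center (1/28, -5/24), radius 1/504; u3: center (1/4, 1/2), radius 1/10; u4: center (1/24, -17/84), radius 1/420
They disagree, so not equal.


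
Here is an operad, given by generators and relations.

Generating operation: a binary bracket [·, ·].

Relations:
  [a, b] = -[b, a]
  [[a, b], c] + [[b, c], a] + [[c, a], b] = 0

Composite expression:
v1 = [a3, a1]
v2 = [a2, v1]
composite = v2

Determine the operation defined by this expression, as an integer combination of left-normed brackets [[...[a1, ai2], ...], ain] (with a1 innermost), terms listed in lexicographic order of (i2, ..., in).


Expand each bracket as ab - ba; the a1-initial words give the coefficients.
Composite bracket: [a2, [a3, a1]]
Each bracket splits as ab - ba, giving 4 signed words (2^2 = 4).
Only words starting with a1 matter:
  from a1a3a2, sign +1: term +[[a1, a3], a2]

[[a1, a3], a2]


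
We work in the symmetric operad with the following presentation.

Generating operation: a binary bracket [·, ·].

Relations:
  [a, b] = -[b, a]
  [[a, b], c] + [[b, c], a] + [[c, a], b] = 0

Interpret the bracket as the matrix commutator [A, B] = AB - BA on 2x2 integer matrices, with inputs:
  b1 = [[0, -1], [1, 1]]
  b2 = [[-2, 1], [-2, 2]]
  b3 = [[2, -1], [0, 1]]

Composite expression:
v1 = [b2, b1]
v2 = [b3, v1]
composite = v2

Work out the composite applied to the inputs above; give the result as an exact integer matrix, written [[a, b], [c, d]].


[[-6, 3], [-6, 6]]

[b2, b1] = [[-1, 5], [6, 1]]
[b3, [b2, b1]] = [[-6, 3], [-6, 6]]


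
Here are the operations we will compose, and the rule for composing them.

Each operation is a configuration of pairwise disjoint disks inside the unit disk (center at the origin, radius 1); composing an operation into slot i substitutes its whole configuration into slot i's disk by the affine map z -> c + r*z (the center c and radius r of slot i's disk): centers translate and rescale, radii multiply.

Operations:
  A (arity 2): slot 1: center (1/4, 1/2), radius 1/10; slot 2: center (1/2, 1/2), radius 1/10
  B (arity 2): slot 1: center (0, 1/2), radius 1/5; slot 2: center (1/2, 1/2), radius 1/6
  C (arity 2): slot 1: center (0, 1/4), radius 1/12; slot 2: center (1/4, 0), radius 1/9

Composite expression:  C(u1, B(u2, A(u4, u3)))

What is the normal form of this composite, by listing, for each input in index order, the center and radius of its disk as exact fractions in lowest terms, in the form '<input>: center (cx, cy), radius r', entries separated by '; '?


Affine substitution under C: radii multiply and u-centers shift.
for u1, the 1-step affine chain lands on center (0, 1/4), radius 1/12
for u2, the 2-step affine chain lands on center (1/4, 1/18), radius 1/45
for u4, the 3-step affine chain lands on center (67/216, 7/108), radius 1/540
for u3, the 3-step affine chain lands on center (17/54, 7/108), radius 1/540

u1: center (0, 1/4), radius 1/12; u2: center (1/4, 1/18), radius 1/45; u3: center (17/54, 7/108), radius 1/540; u4: center (67/216, 7/108), radius 1/540


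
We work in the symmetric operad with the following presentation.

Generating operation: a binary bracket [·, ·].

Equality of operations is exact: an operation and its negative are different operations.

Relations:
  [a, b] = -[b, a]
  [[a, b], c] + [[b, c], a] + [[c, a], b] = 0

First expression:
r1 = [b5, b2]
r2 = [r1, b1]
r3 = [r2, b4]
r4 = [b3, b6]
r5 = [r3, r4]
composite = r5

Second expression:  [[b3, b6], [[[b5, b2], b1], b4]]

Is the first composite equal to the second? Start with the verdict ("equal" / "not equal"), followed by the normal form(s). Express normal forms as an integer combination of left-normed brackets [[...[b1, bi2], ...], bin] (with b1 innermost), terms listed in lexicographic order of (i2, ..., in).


not equal; the first gives [[[[[b1, b2], b5], b4], b3], b6] - [[[[[b1, b2], b5], b4], b6], b3] - [[[[[b1, b5], b2], b4], b3], b6] + [[[[[b1, b5], b2], b4], b6], b3] and the second -[[[[[b1, b2], b5], b4], b3], b6] + [[[[[b1, b2], b5], b4], b6], b3] + [[[[[b1, b5], b2], b4], b3], b6] - [[[[[b1, b5], b2], b4], b6], b3]

The first expression, normalized: [[[[[b1, b2], b5], b4], b3], b6] - [[[[[b1, b2], b5], b4], b6], b3] - [[[[[b1, b5], b2], b4], b3], b6] + [[[[[b1, b5], b2], b4], b6], b3]
The second expression, normalized: -[[[[[b1, b2], b5], b4], b3], b6] + [[[[[b1, b2], b5], b4], b6], b3] + [[[[[b1, b5], b2], b4], b3], b6] - [[[[[b1, b5], b2], b4], b6], b3]
They disagree, so not equal.


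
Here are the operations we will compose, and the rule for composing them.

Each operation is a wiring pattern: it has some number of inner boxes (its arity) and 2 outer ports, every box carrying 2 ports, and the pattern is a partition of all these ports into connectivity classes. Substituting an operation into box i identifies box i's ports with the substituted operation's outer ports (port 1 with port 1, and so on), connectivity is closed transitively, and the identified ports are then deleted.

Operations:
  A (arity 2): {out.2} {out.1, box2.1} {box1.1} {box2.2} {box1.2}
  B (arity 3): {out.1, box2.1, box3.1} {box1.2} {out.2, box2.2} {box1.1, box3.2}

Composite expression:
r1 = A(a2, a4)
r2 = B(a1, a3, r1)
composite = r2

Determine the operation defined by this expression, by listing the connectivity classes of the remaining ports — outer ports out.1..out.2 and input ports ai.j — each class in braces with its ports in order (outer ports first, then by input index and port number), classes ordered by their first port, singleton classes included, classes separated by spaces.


{out.1, a3.1, a4.1} {out.2, a3.2} {a1.1} {a1.2} {a2.1} {a2.2} {a4.2}

After gluing at B, chains via deleted ports link the a-ports.
the subtree at A composes to {out.1, a4.1} {out.2} {a2.1} {a2.2} {a4.2} on (a2, a4); out.j = own outer ports
the subtree at B composes to {out.1, a3.1, a4.1} {out.2, a3.2} {a1.1} {a1.2} {a2.1} {a2.2} {a4.2} on (a1, a3, a2, a4); out.j = own outer ports


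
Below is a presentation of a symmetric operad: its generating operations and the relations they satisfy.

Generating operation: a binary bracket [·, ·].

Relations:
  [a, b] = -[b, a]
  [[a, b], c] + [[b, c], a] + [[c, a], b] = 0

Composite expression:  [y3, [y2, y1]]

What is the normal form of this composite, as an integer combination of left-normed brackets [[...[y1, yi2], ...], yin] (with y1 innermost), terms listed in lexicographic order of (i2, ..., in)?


Left-normed coefficients sit on the y1-initial expansion words.
Composite bracket: [y3, [y2, y1]]
Full expansion: 4 signed words from ab - ba (2^2 = 4).
Words beginning with y1 determine it all:
  sign of y1y2y3 is +1, so it contributes +[[y1, y2], y3]

[[y1, y2], y3]


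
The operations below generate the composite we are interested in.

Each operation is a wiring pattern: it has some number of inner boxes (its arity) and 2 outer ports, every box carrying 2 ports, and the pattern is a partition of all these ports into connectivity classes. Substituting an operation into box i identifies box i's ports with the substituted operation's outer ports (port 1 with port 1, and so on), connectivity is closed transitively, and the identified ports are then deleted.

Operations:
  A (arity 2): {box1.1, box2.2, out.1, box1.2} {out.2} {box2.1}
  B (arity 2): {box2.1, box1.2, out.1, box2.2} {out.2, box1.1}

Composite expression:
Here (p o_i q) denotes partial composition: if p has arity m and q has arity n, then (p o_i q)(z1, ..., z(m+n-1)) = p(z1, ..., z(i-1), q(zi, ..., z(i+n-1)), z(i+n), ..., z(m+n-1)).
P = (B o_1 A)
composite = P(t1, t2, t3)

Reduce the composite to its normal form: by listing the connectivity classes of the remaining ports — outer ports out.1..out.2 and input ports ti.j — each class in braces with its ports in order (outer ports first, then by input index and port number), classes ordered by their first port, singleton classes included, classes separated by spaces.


After gluing at B, chains via deleted ports link the t-ports.
through A, on inputs (t1, t2): {out.1, t1.1, t1.2, t2.2} {out.2} {t2.1} (out.j = stage outer ports)
through B, on inputs (t1, t2, t3): {out.1, t3.1, t3.2} {out.2, t1.1, t1.2, t2.2} {t2.1} (out.j = stage outer ports)

{out.1, t3.1, t3.2} {out.2, t1.1, t1.2, t2.2} {t2.1}


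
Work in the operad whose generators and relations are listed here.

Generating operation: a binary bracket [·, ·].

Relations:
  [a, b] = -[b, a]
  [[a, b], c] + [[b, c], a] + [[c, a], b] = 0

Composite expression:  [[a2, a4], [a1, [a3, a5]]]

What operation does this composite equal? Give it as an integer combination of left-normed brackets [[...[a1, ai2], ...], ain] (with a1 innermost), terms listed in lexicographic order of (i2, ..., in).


-[[[[a1, a3], a5], a2], a4] + [[[[a1, a3], a5], a4], a2] + [[[[a1, a5], a3], a2], a4] - [[[[a1, a5], a3], a4], a2]

Expand each bracket as ab - ba; the a1-initial words give the coefficients.
Composite bracket: [[a2, a4], [a1, [a3, a5]]]
The bracket unfolds into 16 signed words via [a, b] = ab - ba (2^4 = 16).
Only words starting with a1 matter:
  word a1a3a5a2a4 has sign -1, contributing -[[[[a1, a3], a5], a2], a4]
  word a1a3a5a4a2 has sign +1, contributing +[[[[a1, a3], a5], a4], a2]
  word a1a5a3a2a4 has sign +1, contributing +[[[[a1, a5], a3], a2], a4]
  word a1a5a3a4a2 has sign -1, contributing -[[[[a1, a5], a3], a4], a2]


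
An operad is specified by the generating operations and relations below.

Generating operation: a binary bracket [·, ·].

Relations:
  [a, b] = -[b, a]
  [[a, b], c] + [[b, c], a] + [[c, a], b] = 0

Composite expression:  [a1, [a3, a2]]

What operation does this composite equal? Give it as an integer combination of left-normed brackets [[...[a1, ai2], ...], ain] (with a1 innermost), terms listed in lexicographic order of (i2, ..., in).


Antisymmetry and Jacobi reduce to a1-anchored left-normed brackets.
Composite bracket: [a1, [a3, a2]]
Applying ab - ba throughout gives 4 signed words (2^2 = 4).
The a1-initial words carry the normal form:
  a1a2a3 appears with sign -1, giving the term -[[a1, a2], a3]
  a1a3a2 appears with sign +1, giving the term +[[a1, a3], a2]

-[[a1, a2], a3] + [[a1, a3], a2]


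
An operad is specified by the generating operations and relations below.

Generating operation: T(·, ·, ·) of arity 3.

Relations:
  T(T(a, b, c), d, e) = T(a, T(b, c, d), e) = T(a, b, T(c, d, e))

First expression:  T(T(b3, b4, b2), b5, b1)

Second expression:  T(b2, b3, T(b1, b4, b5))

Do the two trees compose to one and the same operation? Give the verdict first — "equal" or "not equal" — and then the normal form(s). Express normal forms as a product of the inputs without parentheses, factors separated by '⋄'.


not equal; the first gives b3 ⋄ b4 ⋄ b2 ⋄ b5 ⋄ b1 and the second b2 ⋄ b3 ⋄ b1 ⋄ b4 ⋄ b5

Normal form of the first expression: b3 ⋄ b4 ⋄ b2 ⋄ b5 ⋄ b1
Normal form of the second expression: b2 ⋄ b3 ⋄ b1 ⋄ b4 ⋄ b5
Different reductions; not equal.


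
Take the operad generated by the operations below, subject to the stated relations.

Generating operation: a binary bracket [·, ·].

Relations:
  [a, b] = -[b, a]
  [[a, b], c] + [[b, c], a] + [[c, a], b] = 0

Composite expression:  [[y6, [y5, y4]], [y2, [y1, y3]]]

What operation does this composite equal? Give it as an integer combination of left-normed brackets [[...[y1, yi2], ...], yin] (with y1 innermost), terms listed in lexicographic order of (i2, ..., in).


[[[[[y1, y3], y2], y4], y5], y6] - [[[[[y1, y3], y2], y5], y4], y6] - [[[[[y1, y3], y2], y6], y4], y5] + [[[[[y1, y3], y2], y6], y5], y4]

Antisymmetry and Jacobi reduce to y1-anchored left-normed brackets.
Composite bracket: [[y6, [y5, y4]], [y2, [y1, y3]]]
The bracket unfolds into 32 signed words via [a, b] = ab - ba (2^5 = 32).
Collect the words opening with y1:
  from y1y3y2y4y5y6, sign +1: term +[[[[[y1, y3], y2], y4], y5], y6]
  from y1y3y2y5y4y6, sign -1: term -[[[[[y1, y3], y2], y5], y4], y6]
  from y1y3y2y6y4y5, sign -1: term -[[[[[y1, y3], y2], y6], y4], y5]
  from y1y3y2y6y5y4, sign +1: term +[[[[[y1, y3], y2], y6], y5], y4]


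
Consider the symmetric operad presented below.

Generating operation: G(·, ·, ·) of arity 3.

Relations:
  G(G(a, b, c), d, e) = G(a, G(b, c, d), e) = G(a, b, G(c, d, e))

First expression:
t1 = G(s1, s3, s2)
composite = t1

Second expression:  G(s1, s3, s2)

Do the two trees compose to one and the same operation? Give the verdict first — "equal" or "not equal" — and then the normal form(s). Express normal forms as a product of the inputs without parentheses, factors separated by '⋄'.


equal; both compose to s1 ⋄ s3 ⋄ s2

In normal form, the first expression is s1 ⋄ s3 ⋄ s2
In normal form, the second expression is s1 ⋄ s3 ⋄ s2
One common form — equal.


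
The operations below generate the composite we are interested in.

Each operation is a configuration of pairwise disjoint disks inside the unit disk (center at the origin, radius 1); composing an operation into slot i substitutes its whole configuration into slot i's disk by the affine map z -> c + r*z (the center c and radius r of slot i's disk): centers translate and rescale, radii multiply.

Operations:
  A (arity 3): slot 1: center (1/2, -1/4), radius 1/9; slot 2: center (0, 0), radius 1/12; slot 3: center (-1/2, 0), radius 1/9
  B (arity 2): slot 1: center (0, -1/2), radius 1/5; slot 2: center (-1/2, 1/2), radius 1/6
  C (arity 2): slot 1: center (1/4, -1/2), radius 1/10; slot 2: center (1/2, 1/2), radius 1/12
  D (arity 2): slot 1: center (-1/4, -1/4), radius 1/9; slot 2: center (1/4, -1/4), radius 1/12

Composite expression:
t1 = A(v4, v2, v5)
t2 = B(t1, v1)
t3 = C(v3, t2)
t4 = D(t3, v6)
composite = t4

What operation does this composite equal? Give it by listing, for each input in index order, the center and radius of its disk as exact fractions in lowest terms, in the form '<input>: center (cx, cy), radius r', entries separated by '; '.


Follow each v-input down from D: c' goes to c + r*c', radius to r*r'.
tracing v3 down its 2-map path: center (-2/9, -11/36), radius 1/90
tracing v4 down its 4-map path: center (-209/1080, -431/2160), radius 1/4860
tracing v2 down its 4-map path: center (-7/36, -43/216), radius 1/6480
tracing v5 down its 4-map path: center (-211/1080, -43/216), radius 1/4860
tracing v1 down its 3-map path: center (-43/216, -41/216), radius 1/648
tracing v6 down its 1-map path: center (1/4, -1/4), radius 1/12

v1: center (-43/216, -41/216), radius 1/648; v2: center (-7/36, -43/216), radius 1/6480; v3: center (-2/9, -11/36), radius 1/90; v4: center (-209/1080, -431/2160), radius 1/4860; v5: center (-211/1080, -43/216), radius 1/4860; v6: center (1/4, -1/4), radius 1/12


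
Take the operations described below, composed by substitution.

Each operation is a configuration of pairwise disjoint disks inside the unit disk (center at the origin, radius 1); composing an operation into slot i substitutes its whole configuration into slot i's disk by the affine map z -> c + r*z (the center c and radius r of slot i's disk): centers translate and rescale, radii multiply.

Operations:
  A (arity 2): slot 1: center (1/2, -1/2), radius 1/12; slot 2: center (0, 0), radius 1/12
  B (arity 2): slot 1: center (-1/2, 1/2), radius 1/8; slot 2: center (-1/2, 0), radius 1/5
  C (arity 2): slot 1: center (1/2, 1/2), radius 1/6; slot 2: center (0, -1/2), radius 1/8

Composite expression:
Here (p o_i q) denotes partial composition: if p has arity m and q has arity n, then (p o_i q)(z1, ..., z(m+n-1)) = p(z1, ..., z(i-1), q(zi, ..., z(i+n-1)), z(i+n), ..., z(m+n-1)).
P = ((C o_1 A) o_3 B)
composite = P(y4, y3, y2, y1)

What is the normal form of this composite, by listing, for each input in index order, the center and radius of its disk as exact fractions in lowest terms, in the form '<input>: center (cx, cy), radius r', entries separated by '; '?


Affine substitution under C: radii multiply and y-centers shift.
for y4, the 2-step affine chain lands on center (7/12, 5/12), radius 1/72
for y3, the 2-step affine chain lands on center (1/2, 1/2), radius 1/72
for y2, the 2-step affine chain lands on center (-1/16, -7/16), radius 1/64
for y1, the 2-step affine chain lands on center (-1/16, -1/2), radius 1/40

y1: center (-1/16, -1/2), radius 1/40; y2: center (-1/16, -7/16), radius 1/64; y3: center (1/2, 1/2), radius 1/72; y4: center (7/12, 5/12), radius 1/72


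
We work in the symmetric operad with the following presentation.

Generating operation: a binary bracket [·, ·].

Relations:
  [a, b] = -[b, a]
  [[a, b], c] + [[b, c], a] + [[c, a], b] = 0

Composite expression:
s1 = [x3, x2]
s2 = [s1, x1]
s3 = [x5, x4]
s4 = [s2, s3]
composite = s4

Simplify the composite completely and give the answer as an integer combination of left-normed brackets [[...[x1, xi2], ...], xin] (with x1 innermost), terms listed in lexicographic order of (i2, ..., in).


-[[[[x1, x2], x3], x4], x5] + [[[[x1, x2], x3], x5], x4] + [[[[x1, x3], x2], x4], x5] - [[[[x1, x3], x2], x5], x4]


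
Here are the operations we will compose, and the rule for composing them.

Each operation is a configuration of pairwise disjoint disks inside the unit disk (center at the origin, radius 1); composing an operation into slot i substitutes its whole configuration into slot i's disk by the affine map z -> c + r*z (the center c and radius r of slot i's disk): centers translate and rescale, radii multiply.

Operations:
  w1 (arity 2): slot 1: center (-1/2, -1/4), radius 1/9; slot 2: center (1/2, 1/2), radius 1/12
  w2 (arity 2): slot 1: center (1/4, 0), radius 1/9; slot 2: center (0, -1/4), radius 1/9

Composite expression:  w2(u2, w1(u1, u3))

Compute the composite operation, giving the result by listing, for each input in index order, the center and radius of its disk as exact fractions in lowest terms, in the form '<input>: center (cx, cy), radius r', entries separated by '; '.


u1: center (-1/18, -5/18), radius 1/81; u2: center (1/4, 0), radius 1/9; u3: center (1/18, -7/36), radius 1/108


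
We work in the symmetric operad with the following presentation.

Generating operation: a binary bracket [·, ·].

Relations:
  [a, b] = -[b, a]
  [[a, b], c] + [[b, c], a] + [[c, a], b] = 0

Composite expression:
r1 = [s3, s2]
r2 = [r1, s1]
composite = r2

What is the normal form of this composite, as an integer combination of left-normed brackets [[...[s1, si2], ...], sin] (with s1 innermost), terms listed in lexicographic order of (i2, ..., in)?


[[s1, s2], s3] - [[s1, s3], s2]

A multilinear Lie element is pinned by s1-initial words (s1 innermost).
Composite bracket: [[s3, s2], s1]
Each bracket splits as ab - ba, giving 4 signed words (2^2 = 4).
Only words starting with s1 matter:
  word s1s2s3 has sign +1, contributing +[[s1, s2], s3]
  word s1s3s2 has sign -1, contributing -[[s1, s3], s2]


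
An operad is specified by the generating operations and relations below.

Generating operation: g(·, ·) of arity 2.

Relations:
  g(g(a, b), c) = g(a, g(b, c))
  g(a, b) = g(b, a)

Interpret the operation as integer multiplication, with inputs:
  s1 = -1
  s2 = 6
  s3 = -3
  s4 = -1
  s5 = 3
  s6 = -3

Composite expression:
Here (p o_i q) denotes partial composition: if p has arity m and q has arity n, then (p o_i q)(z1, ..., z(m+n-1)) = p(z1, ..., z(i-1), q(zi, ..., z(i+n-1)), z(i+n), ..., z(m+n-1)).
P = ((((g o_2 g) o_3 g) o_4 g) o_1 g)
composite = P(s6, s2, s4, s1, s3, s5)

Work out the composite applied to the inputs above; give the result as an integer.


162

g(s6, s2) = -18
g(s3, s5) = -9
g(s1, g(s3, s5)) = 9
g(s4, g(s1, g(s3, s5))) = -9
g(g(s6, s2), g(s4, g(s1, g(s3, s5)))) = 162


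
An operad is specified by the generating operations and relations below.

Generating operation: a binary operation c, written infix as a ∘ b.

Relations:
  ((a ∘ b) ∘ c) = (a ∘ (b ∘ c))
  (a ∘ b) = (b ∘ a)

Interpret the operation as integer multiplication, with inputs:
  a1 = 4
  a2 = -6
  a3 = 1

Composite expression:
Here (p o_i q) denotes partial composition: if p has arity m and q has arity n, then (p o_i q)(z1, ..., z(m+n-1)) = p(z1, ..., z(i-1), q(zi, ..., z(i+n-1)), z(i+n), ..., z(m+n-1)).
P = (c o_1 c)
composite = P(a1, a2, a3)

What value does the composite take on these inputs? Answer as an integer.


-24


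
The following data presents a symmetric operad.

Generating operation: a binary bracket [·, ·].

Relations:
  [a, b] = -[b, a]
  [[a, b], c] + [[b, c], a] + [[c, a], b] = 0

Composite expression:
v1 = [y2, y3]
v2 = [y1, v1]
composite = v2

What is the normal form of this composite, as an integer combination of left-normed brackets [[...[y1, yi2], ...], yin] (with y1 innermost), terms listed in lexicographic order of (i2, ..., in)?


Expand each bracket as ab - ba; the y1-initial words give the coefficients.
Composite bracket: [y1, [y2, y3]]
Full expansion: 4 signed words from ab - ba (2^2 = 4).
Coefficients come from the y1-initial words:
  y1y2y3 appears with sign +1, giving the term +[[y1, y2], y3]
  y1y3y2 appears with sign -1, giving the term -[[y1, y3], y2]

[[y1, y2], y3] - [[y1, y3], y2]


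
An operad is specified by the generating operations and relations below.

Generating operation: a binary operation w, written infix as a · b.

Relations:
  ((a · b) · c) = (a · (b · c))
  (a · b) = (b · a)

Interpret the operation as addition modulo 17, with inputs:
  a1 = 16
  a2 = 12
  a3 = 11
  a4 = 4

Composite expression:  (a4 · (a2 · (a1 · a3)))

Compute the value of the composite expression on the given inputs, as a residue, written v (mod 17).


(a1 · a3) = 10
(a2 · (a1 · a3)) = 5
(a4 · (a2 · (a1 · a3))) = 9

9 (mod 17)


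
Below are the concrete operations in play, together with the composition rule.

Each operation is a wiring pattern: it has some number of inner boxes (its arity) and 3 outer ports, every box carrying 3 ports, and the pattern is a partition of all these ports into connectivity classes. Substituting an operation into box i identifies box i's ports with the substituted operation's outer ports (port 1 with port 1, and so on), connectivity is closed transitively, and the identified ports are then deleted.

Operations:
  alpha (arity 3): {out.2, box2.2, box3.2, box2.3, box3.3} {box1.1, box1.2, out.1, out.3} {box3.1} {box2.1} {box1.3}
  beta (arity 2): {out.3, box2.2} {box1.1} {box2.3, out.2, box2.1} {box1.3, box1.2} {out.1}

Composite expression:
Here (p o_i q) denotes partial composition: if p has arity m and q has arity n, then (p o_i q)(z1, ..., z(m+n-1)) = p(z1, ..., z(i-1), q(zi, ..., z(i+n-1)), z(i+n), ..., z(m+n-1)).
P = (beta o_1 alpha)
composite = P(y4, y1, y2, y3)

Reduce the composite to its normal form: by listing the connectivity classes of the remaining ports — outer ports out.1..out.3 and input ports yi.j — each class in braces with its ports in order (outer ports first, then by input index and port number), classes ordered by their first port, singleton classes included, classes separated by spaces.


{out.1} {out.2, y3.1, y3.3} {out.3, y3.2} {y1.1} {y1.2, y1.3, y2.2, y2.3, y4.1, y4.2} {y2.1} {y4.3}

Substituting into beta glues patterns; closure does the rest.
alpha over (y4, y1, y2) gives {out.1, out.3, y4.1, y4.2} {out.2, y1.2, y1.3, y2.2, y2.3} {y1.1} {y2.1} {y4.3}, out.j being that stage's outer ports
beta over (y4, y1, y2, y3) gives {out.1} {out.2, y3.1, y3.3} {out.3, y3.2} {y1.1} {y1.2, y1.3, y2.2, y2.3, y4.1, y4.2} {y2.1} {y4.3}, out.j being that stage's outer ports


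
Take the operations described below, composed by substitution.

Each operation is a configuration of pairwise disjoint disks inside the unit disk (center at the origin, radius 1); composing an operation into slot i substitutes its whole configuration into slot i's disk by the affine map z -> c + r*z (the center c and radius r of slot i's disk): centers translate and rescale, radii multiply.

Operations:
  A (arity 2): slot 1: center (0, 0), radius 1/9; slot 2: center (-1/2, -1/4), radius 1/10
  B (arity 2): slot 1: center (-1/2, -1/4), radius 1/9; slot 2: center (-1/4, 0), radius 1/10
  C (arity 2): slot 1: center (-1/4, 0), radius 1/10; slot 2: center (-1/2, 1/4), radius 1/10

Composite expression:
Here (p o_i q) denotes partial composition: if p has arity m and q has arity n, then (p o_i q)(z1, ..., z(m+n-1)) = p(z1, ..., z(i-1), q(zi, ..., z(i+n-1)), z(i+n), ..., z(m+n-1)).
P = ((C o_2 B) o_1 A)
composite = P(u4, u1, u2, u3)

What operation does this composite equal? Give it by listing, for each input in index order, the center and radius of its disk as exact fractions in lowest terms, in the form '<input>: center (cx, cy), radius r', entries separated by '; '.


u1: center (-3/10, -1/40), radius 1/100; u2: center (-11/20, 9/40), radius 1/90; u3: center (-21/40, 1/4), radius 1/100; u4: center (-1/4, 0), radius 1/90

Only the slot chain above each u matters under C; compose those maps.
u4 passes through 2 substitutions, ending at center (-1/4, 0), radius 1/90
u1 passes through 2 substitutions, ending at center (-3/10, -1/40), radius 1/100
u2 passes through 2 substitutions, ending at center (-11/20, 9/40), radius 1/90
u3 passes through 2 substitutions, ending at center (-21/40, 1/4), radius 1/100


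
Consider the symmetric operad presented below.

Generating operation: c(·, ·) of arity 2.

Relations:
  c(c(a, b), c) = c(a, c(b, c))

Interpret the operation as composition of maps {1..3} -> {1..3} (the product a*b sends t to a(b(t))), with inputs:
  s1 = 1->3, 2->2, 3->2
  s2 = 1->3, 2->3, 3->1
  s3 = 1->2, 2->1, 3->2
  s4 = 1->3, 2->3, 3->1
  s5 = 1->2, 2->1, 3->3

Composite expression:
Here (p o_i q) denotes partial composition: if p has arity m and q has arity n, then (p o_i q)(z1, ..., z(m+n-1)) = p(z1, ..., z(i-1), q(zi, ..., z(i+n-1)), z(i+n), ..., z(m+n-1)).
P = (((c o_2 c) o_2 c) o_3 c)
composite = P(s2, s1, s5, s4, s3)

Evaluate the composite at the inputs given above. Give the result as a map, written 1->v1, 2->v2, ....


1->3, 2->3, 3->3


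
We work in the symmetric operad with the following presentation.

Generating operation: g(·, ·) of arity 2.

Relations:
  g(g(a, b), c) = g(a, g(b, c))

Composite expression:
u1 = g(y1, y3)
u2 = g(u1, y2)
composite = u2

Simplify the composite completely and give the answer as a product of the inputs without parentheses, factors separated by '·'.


y1 · y3 · y2

Every regrouping of g is equal, so read the y-inputs in written order.
g(y1, y3) spells out as y1 · y3
g(g(y1, y3), y2) spells out as y1 · y3 · y2


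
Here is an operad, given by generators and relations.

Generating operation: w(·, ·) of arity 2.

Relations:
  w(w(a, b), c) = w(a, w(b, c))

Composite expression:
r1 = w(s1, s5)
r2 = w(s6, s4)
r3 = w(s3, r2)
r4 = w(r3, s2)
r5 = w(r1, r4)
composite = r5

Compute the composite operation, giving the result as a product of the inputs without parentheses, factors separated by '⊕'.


s1 ⊕ s5 ⊕ s3 ⊕ s6 ⊕ s4 ⊕ s2

The w-tree's shape is irrelevant; the s-reading-order decides.
w(s1, s5) collapses to s1 ⊕ s5
w(s6, s4) collapses to s6 ⊕ s4
w(s3, w(s6, s4)) collapses to s3 ⊕ s6 ⊕ s4
w(w(s3, w(s6, s4)), s2) collapses to s3 ⊕ s6 ⊕ s4 ⊕ s2
w(w(s1, s5), w(w(s3, w(s6, s4)), s2)) collapses to s1 ⊕ s5 ⊕ s3 ⊕ s6 ⊕ s4 ⊕ s2


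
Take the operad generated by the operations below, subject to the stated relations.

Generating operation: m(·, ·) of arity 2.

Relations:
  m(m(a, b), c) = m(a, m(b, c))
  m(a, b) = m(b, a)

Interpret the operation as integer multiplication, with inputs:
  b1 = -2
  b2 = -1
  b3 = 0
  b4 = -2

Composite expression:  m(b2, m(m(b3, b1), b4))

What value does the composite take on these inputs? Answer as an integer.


0

m(b3, b1) = 0
m(m(b3, b1), b4) = 0
m(b2, m(m(b3, b1), b4)) = 0


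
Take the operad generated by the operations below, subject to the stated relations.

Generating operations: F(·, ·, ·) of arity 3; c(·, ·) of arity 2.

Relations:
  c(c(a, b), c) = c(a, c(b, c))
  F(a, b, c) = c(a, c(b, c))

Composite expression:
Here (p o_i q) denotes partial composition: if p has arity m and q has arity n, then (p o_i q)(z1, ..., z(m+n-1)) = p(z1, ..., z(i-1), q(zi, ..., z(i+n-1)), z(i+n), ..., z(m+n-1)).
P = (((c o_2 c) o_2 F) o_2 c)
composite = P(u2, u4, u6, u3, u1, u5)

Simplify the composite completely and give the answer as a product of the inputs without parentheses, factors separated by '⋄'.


u2 ⋄ u4 ⋄ u6 ⋄ u3 ⋄ u1 ⋄ u5

Every regrouping of c is equal, so read the u-inputs in written order.
c(u4, u6) linearizes to u4 ⋄ u6
F(c(u4, u6), u3, u1) linearizes to u4 ⋄ u6 ⋄ u3 ⋄ u1
c(F(c(u4, u6), u3, u1), u5) linearizes to u4 ⋄ u6 ⋄ u3 ⋄ u1 ⋄ u5
c(u2, c(F(c(u4, u6), u3, u1), u5)) linearizes to u2 ⋄ u4 ⋄ u6 ⋄ u3 ⋄ u1 ⋄ u5


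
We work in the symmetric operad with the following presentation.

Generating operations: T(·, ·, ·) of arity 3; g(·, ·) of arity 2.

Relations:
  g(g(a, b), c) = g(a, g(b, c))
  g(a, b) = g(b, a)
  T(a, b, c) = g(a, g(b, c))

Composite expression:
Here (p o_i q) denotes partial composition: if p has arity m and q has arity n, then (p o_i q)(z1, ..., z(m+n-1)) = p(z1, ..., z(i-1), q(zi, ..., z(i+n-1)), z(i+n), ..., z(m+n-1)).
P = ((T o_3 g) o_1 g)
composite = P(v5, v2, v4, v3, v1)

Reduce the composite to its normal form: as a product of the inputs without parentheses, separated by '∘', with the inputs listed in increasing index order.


Both nesting and order wash out for T; what remains is which v's occur.
g(v5, v2) linearizes to v5 ∘ v2
g(v3, v1) linearizes to v3 ∘ v1
T(g(v5, v2), v4, g(v3, v1)) linearizes to v5 ∘ v2 ∘ v4 ∘ v3 ∘ v1
sorting the factors by input index: v1 ∘ v2 ∘ v3 ∘ v4 ∘ v5

v1 ∘ v2 ∘ v3 ∘ v4 ∘ v5


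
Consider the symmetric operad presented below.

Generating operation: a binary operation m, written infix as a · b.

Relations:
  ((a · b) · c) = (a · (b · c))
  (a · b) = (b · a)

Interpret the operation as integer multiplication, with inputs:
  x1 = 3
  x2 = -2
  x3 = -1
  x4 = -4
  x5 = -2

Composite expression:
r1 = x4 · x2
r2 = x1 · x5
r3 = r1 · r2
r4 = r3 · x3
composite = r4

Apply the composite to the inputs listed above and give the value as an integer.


48

(x4 · x2) = 8
(x1 · x5) = -6
((x4 · x2) · (x1 · x5)) = -48
(((x4 · x2) · (x1 · x5)) · x3) = 48


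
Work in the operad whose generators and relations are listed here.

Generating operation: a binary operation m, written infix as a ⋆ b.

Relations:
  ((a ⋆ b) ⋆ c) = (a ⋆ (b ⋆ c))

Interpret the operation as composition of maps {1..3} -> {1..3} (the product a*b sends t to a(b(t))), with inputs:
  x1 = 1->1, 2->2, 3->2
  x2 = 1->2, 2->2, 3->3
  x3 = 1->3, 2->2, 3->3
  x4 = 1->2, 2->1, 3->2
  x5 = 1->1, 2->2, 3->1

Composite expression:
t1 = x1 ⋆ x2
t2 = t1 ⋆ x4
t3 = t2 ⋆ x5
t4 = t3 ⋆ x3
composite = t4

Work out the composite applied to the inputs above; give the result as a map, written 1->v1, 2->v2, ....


1->2, 2->2, 3->2


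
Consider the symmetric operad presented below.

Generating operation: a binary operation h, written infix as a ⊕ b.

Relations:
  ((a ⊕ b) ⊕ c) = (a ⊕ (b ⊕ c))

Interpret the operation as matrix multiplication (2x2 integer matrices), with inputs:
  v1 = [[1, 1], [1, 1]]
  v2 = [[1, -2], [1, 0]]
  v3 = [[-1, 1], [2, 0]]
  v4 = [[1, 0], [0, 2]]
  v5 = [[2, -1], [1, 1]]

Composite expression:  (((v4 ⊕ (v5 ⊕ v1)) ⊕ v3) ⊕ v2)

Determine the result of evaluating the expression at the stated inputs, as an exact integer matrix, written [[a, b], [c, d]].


(v5 ⊕ v1) = [[1, 1], [2, 2]]
(v4 ⊕ (v5 ⊕ v1)) = [[1, 1], [4, 4]]
((v4 ⊕ (v5 ⊕ v1)) ⊕ v3) = [[1, 1], [4, 4]]
(((v4 ⊕ (v5 ⊕ v1)) ⊕ v3) ⊕ v2) = [[2, -2], [8, -8]]

[[2, -2], [8, -8]]


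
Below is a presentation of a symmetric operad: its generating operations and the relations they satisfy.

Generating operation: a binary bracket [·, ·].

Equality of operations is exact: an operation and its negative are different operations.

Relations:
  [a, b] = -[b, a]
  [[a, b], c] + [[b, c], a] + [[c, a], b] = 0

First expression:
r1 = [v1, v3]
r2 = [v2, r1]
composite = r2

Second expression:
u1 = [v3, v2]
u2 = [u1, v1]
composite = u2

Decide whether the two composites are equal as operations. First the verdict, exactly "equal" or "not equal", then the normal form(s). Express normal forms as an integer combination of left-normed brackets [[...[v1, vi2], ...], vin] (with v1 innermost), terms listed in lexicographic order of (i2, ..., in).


not equal: they reduce to -[[v1, v3], v2] and [[v1, v2], v3] - [[v1, v3], v2]

The first expression reduces to -[[v1, v3], v2]
The second expression reduces to [[v1, v2], v3] - [[v1, v3], v2]
They disagree, so not equal.


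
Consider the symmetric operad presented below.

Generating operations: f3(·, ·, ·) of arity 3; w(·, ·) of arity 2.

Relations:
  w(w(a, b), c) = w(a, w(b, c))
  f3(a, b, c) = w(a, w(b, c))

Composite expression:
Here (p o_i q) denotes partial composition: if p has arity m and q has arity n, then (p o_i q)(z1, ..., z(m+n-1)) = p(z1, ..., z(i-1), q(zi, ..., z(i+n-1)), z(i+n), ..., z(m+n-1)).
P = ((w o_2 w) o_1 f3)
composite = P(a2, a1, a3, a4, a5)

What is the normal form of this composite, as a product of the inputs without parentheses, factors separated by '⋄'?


All parenthesizations of w agree; list the a-inputs left to right.
f3(a2, a1, a3) collapses to a2 ⋄ a1 ⋄ a3
w(a4, a5) collapses to a4 ⋄ a5
w(f3(a2, a1, a3), w(a4, a5)) collapses to a2 ⋄ a1 ⋄ a3 ⋄ a4 ⋄ a5

a2 ⋄ a1 ⋄ a3 ⋄ a4 ⋄ a5
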